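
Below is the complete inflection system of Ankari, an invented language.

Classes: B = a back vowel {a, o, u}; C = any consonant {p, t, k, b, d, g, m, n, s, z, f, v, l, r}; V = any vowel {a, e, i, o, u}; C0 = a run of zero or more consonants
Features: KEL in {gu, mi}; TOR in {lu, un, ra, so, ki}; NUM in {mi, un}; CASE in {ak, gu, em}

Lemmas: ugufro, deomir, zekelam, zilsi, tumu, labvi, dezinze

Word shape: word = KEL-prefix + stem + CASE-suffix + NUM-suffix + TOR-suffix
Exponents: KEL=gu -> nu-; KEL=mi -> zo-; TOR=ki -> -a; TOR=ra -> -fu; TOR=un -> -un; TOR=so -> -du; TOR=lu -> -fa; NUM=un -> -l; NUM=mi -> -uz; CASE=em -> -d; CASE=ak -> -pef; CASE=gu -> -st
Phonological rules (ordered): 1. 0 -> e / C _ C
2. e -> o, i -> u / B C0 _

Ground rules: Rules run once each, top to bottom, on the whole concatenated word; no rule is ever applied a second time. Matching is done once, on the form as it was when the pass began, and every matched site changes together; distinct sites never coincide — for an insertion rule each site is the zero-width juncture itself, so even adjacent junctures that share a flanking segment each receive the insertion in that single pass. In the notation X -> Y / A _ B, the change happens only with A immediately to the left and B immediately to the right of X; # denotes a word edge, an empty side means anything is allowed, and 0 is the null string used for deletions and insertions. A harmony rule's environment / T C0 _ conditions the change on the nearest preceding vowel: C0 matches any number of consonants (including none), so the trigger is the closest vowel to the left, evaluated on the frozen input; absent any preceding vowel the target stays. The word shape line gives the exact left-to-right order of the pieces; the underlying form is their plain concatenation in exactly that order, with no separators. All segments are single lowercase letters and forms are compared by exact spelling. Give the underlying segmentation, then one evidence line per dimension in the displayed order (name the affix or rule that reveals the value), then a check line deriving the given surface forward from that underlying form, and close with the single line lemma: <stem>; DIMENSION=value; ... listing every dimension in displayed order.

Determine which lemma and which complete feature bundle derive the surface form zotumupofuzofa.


underlying: zo-tumu-pef-uz-fa
KEL=mi - signalled by the affix zo-
TOR=lu - signalled by the affix -fa
NUM=mi - signalled by the affix -uz
CASE=ak - signalled by the affix -pef
check: zotumupefuzfa -> zotumupefuzefa -> zotumupofuzofa
lemma: tumu; KEL=mi; TOR=lu; NUM=mi; CASE=ak


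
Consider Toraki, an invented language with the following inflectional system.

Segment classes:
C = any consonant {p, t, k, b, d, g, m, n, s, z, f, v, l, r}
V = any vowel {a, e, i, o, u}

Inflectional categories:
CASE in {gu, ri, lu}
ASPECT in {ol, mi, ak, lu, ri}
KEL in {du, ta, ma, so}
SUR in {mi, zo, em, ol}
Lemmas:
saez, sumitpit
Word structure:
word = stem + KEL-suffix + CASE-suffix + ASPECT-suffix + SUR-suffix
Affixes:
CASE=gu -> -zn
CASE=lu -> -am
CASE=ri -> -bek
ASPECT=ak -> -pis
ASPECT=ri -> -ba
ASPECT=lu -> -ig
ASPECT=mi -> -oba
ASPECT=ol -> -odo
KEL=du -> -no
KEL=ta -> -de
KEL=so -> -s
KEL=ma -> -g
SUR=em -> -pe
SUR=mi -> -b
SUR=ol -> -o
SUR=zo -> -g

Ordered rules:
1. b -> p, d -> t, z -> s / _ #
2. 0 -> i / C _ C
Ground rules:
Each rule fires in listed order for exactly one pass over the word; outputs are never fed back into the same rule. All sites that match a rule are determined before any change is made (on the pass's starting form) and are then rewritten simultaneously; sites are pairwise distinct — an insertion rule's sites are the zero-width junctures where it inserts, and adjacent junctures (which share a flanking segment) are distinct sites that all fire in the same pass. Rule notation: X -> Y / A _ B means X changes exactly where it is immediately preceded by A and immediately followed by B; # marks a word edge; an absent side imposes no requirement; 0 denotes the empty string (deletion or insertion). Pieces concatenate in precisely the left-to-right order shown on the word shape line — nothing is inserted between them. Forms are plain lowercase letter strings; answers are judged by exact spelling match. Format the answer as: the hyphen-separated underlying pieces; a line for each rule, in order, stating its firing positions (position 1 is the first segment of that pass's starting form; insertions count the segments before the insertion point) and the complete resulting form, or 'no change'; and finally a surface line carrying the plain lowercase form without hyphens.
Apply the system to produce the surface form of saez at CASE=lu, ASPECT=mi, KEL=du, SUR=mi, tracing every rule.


underlying: saez-no-am-oba-b
1. b -> p, d -> t, z -> s / _ #: fires at position(s) 12: saeznoamobap
2. 0 -> i / C _ C: inserts after position(s) 4: saezinoamobap
surface: saezinoamobap


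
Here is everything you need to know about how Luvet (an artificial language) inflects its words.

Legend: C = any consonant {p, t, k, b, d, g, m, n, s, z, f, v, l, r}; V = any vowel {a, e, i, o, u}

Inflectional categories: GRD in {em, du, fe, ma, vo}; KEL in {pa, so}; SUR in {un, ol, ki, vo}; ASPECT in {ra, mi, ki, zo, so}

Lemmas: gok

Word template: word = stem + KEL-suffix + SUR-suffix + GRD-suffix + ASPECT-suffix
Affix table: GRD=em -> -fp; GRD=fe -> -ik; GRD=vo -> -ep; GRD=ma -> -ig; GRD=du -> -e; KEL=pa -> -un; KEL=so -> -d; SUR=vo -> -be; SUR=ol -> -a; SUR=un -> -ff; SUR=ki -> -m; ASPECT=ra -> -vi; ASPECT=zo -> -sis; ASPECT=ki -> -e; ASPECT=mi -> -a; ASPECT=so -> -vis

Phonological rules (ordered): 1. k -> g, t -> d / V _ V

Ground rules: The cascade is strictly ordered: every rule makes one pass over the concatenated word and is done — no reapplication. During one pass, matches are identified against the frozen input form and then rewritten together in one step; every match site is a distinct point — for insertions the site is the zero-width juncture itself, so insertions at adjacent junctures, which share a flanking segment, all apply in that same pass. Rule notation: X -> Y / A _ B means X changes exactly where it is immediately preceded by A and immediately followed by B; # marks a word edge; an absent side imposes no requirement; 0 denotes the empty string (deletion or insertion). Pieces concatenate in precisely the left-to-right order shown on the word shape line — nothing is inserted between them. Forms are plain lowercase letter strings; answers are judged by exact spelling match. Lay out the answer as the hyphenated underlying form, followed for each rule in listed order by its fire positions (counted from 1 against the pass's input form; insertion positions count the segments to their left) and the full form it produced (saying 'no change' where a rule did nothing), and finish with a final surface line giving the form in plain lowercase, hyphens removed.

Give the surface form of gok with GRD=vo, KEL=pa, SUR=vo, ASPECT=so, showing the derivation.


underlying: gok-un-be-ep-vis
1. k -> g, t -> d / V _ V: fires at position(s) 3: gogunbeepvis
surface: gogunbeepvis


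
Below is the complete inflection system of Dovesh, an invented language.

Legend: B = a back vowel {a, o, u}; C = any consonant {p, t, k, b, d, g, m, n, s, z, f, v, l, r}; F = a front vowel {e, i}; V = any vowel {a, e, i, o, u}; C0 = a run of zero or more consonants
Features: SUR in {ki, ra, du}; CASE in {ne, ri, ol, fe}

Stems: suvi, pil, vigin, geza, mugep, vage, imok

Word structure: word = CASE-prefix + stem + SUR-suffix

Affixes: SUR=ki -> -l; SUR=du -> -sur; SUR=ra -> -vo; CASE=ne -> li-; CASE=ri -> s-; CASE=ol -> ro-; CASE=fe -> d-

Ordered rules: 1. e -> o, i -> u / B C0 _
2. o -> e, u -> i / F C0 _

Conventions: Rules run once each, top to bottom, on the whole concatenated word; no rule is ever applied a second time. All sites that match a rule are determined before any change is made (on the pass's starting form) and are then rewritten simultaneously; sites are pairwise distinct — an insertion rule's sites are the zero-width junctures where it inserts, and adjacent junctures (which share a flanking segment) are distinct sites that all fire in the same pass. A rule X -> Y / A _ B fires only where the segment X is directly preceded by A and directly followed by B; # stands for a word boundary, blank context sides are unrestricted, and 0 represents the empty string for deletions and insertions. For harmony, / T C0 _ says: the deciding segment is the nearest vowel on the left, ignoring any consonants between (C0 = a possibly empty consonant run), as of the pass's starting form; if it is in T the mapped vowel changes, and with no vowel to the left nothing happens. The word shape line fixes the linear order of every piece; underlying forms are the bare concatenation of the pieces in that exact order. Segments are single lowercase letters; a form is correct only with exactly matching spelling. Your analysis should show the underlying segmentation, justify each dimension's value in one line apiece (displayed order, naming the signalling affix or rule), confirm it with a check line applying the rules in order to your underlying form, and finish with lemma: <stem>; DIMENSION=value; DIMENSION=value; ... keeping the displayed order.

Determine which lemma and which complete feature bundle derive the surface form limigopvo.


underlying: li-mugep-vo
SUR=ra - signalled by the affix -vo
CASE=ne - signalled by the affix li-
check: limugepvo -> limugopvo -> limigopvo
lemma: mugep; SUR=ra; CASE=ne


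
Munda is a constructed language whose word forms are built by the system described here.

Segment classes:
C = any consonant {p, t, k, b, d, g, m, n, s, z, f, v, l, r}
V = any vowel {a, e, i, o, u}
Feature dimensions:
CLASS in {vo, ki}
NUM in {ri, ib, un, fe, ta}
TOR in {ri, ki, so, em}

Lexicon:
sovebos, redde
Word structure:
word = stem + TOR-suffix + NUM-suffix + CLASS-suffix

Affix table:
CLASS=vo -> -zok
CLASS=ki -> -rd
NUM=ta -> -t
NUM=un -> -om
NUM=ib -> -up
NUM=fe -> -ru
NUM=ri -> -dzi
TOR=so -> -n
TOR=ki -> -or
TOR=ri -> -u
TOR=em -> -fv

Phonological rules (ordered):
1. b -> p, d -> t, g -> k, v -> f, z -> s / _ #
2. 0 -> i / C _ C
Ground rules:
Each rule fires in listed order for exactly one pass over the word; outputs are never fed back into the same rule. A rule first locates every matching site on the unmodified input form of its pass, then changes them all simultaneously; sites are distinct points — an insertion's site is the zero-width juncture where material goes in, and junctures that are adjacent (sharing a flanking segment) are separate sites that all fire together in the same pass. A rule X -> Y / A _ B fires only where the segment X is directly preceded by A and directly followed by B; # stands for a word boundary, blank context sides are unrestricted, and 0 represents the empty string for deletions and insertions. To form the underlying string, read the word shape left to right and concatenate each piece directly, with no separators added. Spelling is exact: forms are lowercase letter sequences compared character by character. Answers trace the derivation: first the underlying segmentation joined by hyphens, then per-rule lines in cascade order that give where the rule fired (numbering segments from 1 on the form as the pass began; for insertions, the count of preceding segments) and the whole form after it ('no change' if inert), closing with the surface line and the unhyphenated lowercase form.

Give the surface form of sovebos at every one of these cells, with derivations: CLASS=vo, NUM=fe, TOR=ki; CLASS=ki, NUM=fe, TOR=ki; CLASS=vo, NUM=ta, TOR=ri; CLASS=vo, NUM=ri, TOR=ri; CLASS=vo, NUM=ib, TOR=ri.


cell CLASS=vo, NUM=fe, TOR=ki:
underlying: sovebos-or-ru-zok
1. b -> p, d -> t, g -> k, v -> f, z -> s / _ #: no change
2. 0 -> i / C _ C: inserts after position(s) 9: sovebosoriruzok
surface: sovebosoriruzok

cell CLASS=ki, NUM=fe, TOR=ki:
underlying: sovebos-or-ru-rd
1. b -> p, d -> t, g -> k, v -> f, z -> s / _ #: fires at position(s) 13: sovebosorrurt
2. 0 -> i / C _ C: inserts after position(s) 9, 12: sovebosorirurit
surface: sovebosorirurit

cell CLASS=vo, NUM=ta, TOR=ri:
underlying: sovebos-u-t-zok
1. b -> p, d -> t, g -> k, v -> f, z -> s / _ #: no change
2. 0 -> i / C _ C: inserts after position(s) 9: sovebosutizok
surface: sovebosutizok

cell CLASS=vo, NUM=ri, TOR=ri:
underlying: sovebos-u-dzi-zok
1. b -> p, d -> t, g -> k, v -> f, z -> s / _ #: no change
2. 0 -> i / C _ C: inserts after position(s) 9: sovebosudizizok
surface: sovebosudizizok

cell CLASS=vo, NUM=ib, TOR=ri:
underlying: sovebos-u-up-zok
1. b -> p, d -> t, g -> k, v -> f, z -> s / _ #: no change
2. 0 -> i / C _ C: inserts after position(s) 10: sovebosuupizok
surface: sovebosuupizok


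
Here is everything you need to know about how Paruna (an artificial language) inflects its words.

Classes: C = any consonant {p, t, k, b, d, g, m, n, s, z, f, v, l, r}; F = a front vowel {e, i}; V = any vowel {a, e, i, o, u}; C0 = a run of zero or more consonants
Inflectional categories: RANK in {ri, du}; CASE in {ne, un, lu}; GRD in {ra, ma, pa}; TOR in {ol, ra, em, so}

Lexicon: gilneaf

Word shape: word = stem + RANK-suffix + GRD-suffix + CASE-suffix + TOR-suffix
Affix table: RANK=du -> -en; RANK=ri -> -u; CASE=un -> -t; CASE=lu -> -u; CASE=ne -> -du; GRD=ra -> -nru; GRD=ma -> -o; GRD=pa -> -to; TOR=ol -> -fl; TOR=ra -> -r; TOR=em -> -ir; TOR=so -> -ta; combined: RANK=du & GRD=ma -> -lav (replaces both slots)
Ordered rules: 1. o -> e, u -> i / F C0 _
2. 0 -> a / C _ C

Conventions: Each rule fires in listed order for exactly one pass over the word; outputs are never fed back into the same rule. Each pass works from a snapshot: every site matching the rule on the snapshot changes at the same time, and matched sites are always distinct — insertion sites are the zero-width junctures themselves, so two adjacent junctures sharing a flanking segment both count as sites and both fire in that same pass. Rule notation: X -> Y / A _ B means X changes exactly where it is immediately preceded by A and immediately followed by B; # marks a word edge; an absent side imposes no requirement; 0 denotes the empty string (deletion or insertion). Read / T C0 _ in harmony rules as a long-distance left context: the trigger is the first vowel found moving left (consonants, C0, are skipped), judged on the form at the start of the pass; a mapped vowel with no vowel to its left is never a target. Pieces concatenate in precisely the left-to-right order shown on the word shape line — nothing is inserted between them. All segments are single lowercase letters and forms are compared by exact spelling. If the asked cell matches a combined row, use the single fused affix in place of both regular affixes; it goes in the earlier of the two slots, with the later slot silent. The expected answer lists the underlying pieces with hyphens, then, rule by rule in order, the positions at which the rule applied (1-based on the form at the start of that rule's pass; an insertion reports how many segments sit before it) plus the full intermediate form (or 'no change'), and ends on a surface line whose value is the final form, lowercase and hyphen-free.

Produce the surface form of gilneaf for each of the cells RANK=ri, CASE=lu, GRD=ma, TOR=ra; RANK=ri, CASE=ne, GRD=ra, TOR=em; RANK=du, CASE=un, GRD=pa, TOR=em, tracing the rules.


cell RANK=ri, CASE=lu, GRD=ma, TOR=ra:
underlying: gilneaf-u-o-u-r
1. o -> e, u -> i / F C0 _: no change
2. 0 -> a / C _ C: inserts after position(s) 3: gilaneafuour
surface: gilaneafuour

cell RANK=ri, CASE=ne, GRD=ra, TOR=em:
underlying: gilneaf-u-nru-du-ir
1. o -> e, u -> i / F C0 _: no change
2. 0 -> a / C _ C: inserts after position(s) 3, 9: gilaneafunaruduir
surface: gilaneafunaruduir

cell RANK=du, CASE=un, GRD=pa, TOR=em:
underlying: gilneaf-en-to-t-ir
1. o -> e, u -> i / F C0 _: fires at position(s) 11: gilneafentetir
2. 0 -> a / C _ C: inserts after position(s) 3, 9: gilaneafenatetir
surface: gilaneafenatetir


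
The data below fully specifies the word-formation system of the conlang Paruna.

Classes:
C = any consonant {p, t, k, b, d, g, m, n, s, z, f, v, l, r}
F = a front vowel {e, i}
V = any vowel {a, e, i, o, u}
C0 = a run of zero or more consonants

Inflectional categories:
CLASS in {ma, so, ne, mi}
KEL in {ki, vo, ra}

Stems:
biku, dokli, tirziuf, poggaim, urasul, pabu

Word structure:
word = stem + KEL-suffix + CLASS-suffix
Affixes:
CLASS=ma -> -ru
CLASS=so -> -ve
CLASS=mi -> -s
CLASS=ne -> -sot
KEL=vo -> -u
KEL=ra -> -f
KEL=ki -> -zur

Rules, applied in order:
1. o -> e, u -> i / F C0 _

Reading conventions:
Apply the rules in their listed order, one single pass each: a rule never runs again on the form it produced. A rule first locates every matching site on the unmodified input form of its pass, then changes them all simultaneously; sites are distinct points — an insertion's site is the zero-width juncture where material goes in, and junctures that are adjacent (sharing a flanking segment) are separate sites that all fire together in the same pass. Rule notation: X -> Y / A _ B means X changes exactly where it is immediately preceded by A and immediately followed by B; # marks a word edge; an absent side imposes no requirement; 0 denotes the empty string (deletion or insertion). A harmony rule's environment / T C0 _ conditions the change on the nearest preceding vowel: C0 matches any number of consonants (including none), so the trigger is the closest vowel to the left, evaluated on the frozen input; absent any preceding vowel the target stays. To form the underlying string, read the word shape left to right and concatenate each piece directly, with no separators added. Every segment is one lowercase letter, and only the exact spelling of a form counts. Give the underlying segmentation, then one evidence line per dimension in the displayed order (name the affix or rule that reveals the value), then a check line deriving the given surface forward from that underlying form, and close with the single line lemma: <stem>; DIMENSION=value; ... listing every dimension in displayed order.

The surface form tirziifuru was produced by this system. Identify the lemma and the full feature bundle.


underlying: tirziuf-u-ru
CLASS=ma - signalled by the affix -ru
KEL=vo - signalled by the affix -u
check: tirziufuru -> tirziifuru
lemma: tirziuf; CLASS=ma; KEL=vo


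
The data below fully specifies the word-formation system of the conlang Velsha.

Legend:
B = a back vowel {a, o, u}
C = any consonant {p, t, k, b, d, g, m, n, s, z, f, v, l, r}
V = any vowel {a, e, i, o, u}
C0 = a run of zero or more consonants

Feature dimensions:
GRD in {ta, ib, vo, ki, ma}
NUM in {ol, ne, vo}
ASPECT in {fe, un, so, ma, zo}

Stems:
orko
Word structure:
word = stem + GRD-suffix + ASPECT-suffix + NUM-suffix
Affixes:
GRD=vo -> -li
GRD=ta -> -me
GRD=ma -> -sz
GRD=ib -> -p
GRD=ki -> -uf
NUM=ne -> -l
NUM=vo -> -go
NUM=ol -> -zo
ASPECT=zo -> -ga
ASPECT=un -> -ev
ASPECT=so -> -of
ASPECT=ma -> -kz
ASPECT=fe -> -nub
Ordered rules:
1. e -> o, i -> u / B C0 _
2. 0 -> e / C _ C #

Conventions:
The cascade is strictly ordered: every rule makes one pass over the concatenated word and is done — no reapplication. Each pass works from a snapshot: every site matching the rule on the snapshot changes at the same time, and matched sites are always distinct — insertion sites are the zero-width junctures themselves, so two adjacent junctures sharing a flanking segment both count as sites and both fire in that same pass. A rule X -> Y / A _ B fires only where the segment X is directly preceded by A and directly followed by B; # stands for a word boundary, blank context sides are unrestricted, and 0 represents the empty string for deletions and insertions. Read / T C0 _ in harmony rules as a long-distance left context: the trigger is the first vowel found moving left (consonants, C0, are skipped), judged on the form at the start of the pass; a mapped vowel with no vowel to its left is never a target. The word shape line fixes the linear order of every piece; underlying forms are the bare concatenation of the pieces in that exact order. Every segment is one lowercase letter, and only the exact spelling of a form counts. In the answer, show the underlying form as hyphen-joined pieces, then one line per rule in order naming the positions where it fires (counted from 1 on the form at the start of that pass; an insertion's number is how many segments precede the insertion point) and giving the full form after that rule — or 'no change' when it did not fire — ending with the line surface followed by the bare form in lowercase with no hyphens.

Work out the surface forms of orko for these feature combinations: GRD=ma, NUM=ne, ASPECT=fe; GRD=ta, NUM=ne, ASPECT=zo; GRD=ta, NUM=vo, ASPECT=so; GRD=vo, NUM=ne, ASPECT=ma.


cell GRD=ma, NUM=ne, ASPECT=fe:
underlying: orko-sz-nub-l
1. e -> o, i -> u / B C0 _: no change
2. 0 -> e / C _ C #: inserts after position(s) 9: orkosznubel
surface: orkosznubel

cell GRD=ta, NUM=ne, ASPECT=zo:
underlying: orko-me-ga-l
1. e -> o, i -> u / B C0 _: fires at position(s) 6: orkomogal
2. 0 -> e / C _ C #: no change
surface: orkomogal

cell GRD=ta, NUM=vo, ASPECT=so:
underlying: orko-me-of-go
1. e -> o, i -> u / B C0 _: fires at position(s) 6: orkomoofgo
2. 0 -> e / C _ C #: no change
surface: orkomoofgo

cell GRD=vo, NUM=ne, ASPECT=ma:
underlying: orko-li-kz-l
1. e -> o, i -> u / B C0 _: fires at position(s) 6: orkolukzl
2. 0 -> e / C _ C #: inserts after position(s) 8: orkolukzel
surface: orkolukzel


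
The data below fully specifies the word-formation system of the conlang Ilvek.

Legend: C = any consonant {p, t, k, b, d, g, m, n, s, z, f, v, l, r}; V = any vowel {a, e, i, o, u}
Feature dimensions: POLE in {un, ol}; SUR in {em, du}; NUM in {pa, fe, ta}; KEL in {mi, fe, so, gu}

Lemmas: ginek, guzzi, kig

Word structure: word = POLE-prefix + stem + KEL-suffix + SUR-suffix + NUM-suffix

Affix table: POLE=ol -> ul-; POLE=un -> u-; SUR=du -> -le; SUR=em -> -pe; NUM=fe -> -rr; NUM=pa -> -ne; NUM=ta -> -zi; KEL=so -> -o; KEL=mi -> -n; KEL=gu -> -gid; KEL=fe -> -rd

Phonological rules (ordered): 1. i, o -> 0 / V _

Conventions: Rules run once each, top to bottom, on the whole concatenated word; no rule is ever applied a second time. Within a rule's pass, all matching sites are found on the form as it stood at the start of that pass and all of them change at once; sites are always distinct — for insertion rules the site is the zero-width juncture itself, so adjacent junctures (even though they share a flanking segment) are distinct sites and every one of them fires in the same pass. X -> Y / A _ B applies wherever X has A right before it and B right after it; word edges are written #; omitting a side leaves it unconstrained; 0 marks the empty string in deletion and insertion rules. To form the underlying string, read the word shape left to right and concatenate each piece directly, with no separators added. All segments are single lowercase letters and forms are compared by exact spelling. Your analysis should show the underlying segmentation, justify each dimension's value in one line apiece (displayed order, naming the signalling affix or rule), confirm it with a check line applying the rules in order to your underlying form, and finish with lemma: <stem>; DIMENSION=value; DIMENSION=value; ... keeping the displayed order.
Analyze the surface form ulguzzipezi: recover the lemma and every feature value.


underlying: ul-guzzi-o-pe-zi
POLE=ol - signalled by the affix ul-
SUR=em - signalled by the affix -pe
NUM=ta - signalled by the affix -zi
KEL=so - signalled by the affix -o
check: ulguzziopezi -> ulguzzipezi
lemma: guzzi; POLE=ol; SUR=em; NUM=ta; KEL=so


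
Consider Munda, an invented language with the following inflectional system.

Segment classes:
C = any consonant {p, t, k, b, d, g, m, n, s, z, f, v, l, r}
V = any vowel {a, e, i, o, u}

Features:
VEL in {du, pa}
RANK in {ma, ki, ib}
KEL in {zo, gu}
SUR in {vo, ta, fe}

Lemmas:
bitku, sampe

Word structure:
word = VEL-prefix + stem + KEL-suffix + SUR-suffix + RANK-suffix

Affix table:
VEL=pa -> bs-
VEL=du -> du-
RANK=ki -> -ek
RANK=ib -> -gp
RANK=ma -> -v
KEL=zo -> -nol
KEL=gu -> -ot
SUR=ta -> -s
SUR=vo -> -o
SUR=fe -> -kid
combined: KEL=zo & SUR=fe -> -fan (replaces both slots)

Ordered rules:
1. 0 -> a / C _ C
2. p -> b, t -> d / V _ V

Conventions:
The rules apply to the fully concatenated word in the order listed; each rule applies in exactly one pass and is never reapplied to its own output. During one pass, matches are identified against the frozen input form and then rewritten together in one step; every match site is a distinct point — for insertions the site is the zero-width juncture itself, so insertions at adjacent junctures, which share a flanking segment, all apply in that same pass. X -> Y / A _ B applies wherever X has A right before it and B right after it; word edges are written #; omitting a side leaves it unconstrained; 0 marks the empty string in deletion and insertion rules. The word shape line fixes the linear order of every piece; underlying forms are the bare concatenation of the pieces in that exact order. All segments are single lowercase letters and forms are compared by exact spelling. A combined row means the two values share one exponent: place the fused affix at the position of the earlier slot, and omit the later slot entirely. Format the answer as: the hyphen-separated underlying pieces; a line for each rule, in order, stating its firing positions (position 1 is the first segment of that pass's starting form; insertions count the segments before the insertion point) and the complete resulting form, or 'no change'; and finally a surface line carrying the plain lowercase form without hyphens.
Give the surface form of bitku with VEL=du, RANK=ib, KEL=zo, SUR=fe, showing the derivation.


underlying: du-bitku-fan-gp
1. 0 -> a / C _ C: inserts after position(s) 5, 10, 11: dubitakufanagap
2. p -> b, t -> d / V _ V: fires at position(s) 5: dubidakufanagap
surface: dubidakufanagap


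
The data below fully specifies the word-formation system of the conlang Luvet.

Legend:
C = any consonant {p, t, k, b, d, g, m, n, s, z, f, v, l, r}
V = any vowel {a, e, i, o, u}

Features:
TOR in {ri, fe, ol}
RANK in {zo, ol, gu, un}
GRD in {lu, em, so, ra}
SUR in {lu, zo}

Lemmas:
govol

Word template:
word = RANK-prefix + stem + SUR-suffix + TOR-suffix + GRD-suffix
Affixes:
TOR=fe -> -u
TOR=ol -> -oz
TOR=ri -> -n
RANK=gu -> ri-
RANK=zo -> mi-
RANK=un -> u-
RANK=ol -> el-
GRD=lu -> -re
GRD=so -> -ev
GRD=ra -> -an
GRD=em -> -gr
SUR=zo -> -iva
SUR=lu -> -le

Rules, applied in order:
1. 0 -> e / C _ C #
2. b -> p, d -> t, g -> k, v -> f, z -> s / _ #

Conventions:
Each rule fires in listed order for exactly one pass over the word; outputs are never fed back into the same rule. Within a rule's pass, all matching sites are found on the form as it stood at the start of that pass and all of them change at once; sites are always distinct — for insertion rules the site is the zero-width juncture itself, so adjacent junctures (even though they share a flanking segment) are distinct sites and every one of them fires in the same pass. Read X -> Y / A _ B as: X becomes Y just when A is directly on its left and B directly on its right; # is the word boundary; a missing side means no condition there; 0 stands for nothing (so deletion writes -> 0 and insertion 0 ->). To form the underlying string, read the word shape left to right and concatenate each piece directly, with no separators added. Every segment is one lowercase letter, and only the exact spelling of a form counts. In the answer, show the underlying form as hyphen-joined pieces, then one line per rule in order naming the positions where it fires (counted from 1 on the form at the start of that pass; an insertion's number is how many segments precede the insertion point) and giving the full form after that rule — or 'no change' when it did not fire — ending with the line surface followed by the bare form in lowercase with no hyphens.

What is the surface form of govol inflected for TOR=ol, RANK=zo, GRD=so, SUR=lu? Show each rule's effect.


underlying: mi-govol-le-oz-ev
1. 0 -> e / C _ C #: no change
2. b -> p, d -> t, g -> k, v -> f, z -> s / _ #: fires at position(s) 13: migovolleozef
surface: migovolleozef


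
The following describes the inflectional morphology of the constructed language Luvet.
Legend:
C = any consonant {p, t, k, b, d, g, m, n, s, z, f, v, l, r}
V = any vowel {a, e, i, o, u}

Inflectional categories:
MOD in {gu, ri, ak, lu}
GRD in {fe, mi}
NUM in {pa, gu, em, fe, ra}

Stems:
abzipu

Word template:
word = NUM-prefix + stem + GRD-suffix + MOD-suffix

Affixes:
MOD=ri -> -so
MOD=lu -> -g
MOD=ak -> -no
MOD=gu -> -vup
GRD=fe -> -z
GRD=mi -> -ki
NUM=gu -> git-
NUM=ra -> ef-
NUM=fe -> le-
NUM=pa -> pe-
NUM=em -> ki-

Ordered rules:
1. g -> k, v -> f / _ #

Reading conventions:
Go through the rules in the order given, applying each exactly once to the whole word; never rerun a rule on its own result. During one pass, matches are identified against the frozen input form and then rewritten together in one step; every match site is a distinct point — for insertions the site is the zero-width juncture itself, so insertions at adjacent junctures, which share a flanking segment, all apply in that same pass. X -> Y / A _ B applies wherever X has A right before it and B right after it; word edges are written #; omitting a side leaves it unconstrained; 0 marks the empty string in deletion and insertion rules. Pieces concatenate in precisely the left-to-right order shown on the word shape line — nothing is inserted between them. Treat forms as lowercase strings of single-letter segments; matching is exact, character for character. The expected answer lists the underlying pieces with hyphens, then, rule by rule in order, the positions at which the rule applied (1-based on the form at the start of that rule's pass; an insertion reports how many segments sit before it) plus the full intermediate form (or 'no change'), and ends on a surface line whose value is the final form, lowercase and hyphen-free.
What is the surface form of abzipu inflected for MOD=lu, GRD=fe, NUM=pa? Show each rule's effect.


underlying: pe-abzipu-z-g
1. g -> k, v -> f / _ #: fires at position(s) 10: peabzipuzk
surface: peabzipuzk


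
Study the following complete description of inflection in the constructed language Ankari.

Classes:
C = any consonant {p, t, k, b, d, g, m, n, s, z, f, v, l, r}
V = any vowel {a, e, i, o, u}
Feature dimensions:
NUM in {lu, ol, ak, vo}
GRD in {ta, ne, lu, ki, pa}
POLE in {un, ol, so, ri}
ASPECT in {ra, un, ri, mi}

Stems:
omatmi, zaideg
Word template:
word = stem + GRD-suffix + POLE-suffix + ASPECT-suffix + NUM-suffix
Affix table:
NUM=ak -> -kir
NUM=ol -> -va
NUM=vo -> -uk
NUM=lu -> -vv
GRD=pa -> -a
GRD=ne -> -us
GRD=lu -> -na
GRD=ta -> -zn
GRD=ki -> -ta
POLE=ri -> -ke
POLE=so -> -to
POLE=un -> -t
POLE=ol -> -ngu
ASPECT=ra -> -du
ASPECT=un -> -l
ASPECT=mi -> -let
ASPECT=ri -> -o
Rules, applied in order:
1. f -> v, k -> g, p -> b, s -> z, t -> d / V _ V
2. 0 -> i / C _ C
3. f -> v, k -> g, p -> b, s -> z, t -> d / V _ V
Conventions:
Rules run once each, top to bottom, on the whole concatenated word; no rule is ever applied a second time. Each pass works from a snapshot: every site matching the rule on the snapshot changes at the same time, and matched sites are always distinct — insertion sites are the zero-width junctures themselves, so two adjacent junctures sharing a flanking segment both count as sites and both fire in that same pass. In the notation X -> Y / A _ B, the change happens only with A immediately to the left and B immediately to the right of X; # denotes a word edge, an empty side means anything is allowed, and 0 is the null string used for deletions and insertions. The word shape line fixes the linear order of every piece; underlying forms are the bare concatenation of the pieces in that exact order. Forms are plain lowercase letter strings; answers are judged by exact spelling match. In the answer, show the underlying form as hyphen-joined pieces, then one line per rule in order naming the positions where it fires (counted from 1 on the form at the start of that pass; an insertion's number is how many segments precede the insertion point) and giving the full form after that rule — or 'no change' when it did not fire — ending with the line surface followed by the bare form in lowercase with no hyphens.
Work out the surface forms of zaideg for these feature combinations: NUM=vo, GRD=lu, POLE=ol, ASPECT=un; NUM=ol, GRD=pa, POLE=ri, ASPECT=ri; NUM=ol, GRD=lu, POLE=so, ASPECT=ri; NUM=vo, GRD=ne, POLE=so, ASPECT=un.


cell NUM=vo, GRD=lu, POLE=ol, ASPECT=un:
underlying: zaideg-na-ngu-l-uk
1. f -> v, k -> g, p -> b, s -> z, t -> d / V _ V: no change
2. 0 -> i / C _ C: inserts after position(s) 6, 9: zaideginaniguluk
3. f -> v, k -> g, p -> b, s -> z, t -> d / V _ V: no change
surface: zaideginaniguluk

cell NUM=ol, GRD=pa, POLE=ri, ASPECT=ri:
underlying: zaideg-a-ke-o-va
1. f -> v, k -> g, p -> b, s -> z, t -> d / V _ V: fires at position(s) 8: zaidegageova
2. 0 -> i / C _ C: no change
3. f -> v, k -> g, p -> b, s -> z, t -> d / V _ V: no change
surface: zaidegageova

cell NUM=ol, GRD=lu, POLE=so, ASPECT=ri:
underlying: zaideg-na-to-o-va
1. f -> v, k -> g, p -> b, s -> z, t -> d / V _ V: fires at position(s) 9: zaidegnadoova
2. 0 -> i / C _ C: inserts after position(s) 6: zaideginadoova
3. f -> v, k -> g, p -> b, s -> z, t -> d / V _ V: no change
surface: zaideginadoova

cell NUM=vo, GRD=ne, POLE=so, ASPECT=un:
underlying: zaideg-us-to-l-uk
1. f -> v, k -> g, p -> b, s -> z, t -> d / V _ V: no change
2. 0 -> i / C _ C: inserts after position(s) 8: zaidegusitoluk
3. f -> v, k -> g, p -> b, s -> z, t -> d / V _ V: fires at position(s) 8, 10: zaideguzidoluk
surface: zaideguzidoluk


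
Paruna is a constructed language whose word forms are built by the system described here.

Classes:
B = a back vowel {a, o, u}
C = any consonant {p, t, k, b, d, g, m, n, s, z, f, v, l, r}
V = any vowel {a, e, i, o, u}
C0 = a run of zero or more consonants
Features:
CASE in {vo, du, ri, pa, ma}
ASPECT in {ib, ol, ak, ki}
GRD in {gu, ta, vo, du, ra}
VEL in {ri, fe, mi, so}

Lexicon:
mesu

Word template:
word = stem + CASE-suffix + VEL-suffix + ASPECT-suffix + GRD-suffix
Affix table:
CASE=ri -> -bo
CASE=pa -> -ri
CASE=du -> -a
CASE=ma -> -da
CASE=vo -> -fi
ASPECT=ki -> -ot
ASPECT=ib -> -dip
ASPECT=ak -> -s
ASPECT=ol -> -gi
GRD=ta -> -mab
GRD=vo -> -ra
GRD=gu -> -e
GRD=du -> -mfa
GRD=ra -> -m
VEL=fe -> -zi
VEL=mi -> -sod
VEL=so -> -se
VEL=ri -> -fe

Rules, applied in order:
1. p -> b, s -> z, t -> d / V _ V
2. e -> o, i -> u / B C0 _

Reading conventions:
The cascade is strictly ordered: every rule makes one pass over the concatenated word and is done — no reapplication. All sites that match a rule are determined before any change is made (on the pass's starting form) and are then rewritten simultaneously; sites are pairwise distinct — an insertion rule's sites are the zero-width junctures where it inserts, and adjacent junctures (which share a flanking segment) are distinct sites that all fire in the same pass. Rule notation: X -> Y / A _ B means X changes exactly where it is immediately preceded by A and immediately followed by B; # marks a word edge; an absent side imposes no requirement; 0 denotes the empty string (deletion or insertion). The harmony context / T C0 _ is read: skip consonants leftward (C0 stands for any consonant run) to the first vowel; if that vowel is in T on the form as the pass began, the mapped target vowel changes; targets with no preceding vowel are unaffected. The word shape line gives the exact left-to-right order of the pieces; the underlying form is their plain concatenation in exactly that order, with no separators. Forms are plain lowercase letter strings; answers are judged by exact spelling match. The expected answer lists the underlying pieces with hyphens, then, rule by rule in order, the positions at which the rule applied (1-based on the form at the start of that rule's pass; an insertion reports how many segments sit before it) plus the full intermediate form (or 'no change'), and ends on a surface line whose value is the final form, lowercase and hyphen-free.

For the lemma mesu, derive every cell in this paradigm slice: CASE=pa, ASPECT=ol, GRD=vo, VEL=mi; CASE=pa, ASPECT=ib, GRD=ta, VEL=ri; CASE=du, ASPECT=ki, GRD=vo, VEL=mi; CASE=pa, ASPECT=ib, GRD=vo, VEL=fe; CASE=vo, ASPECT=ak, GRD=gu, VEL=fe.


cell CASE=pa, ASPECT=ol, GRD=vo, VEL=mi:
underlying: mesu-ri-sod-gi-ra
1. p -> b, s -> z, t -> d / V _ V: fires at position(s) 3, 7: mezurizodgira
2. e -> o, i -> u / B C0 _: fires at position(s) 6, 11: mezuruzodgura
surface: mezuruzodgura

cell CASE=pa, ASPECT=ib, GRD=ta, VEL=ri:
underlying: mesu-ri-fe-dip-mab
1. p -> b, s -> z, t -> d / V _ V: fires at position(s) 3: mezurifedipmab
2. e -> o, i -> u / B C0 _: fires at position(s) 6: mezurufedipmab
surface: mezurufedipmab

cell CASE=du, ASPECT=ki, GRD=vo, VEL=mi:
underlying: mesu-a-sod-ot-ra
1. p -> b, s -> z, t -> d / V _ V: fires at position(s) 3, 6: mezuazodotra
2. e -> o, i -> u / B C0 _: no change
surface: mezuazodotra

cell CASE=pa, ASPECT=ib, GRD=vo, VEL=fe:
underlying: mesu-ri-zi-dip-ra
1. p -> b, s -> z, t -> d / V _ V: fires at position(s) 3: mezurizidipra
2. e -> o, i -> u / B C0 _: fires at position(s) 6: mezuruzidipra
surface: mezuruzidipra

cell CASE=vo, ASPECT=ak, GRD=gu, VEL=fe:
underlying: mesu-fi-zi-s-e
1. p -> b, s -> z, t -> d / V _ V: fires at position(s) 3, 9: mezufizize
2. e -> o, i -> u / B C0 _: fires at position(s) 6: mezufuzize
surface: mezufuzize


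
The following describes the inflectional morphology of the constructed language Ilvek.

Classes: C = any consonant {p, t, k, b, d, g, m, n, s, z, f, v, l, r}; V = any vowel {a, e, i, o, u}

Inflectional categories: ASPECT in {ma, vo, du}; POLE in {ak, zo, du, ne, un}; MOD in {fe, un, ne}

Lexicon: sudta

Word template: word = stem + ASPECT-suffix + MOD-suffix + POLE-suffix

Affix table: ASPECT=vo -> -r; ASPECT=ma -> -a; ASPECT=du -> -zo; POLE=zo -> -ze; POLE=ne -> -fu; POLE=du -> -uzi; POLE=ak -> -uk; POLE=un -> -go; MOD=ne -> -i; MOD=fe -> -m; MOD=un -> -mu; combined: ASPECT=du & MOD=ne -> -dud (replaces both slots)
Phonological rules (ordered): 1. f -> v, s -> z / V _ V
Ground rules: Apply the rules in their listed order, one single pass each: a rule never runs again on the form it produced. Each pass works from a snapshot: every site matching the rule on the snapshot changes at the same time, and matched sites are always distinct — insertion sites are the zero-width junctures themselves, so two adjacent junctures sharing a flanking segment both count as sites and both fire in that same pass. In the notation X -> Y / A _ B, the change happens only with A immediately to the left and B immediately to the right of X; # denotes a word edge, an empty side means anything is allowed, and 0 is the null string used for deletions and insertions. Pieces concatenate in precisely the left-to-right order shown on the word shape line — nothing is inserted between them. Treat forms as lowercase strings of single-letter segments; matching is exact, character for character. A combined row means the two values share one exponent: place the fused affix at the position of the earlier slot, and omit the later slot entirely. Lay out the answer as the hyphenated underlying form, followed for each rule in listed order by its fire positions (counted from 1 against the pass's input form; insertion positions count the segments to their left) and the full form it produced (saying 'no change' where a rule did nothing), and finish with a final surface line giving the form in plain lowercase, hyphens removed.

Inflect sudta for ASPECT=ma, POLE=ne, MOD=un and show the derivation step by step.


underlying: sudta-a-mu-fu
1. f -> v, s -> z / V _ V: fires at position(s) 9: sudtaamuvu
surface: sudtaamuvu


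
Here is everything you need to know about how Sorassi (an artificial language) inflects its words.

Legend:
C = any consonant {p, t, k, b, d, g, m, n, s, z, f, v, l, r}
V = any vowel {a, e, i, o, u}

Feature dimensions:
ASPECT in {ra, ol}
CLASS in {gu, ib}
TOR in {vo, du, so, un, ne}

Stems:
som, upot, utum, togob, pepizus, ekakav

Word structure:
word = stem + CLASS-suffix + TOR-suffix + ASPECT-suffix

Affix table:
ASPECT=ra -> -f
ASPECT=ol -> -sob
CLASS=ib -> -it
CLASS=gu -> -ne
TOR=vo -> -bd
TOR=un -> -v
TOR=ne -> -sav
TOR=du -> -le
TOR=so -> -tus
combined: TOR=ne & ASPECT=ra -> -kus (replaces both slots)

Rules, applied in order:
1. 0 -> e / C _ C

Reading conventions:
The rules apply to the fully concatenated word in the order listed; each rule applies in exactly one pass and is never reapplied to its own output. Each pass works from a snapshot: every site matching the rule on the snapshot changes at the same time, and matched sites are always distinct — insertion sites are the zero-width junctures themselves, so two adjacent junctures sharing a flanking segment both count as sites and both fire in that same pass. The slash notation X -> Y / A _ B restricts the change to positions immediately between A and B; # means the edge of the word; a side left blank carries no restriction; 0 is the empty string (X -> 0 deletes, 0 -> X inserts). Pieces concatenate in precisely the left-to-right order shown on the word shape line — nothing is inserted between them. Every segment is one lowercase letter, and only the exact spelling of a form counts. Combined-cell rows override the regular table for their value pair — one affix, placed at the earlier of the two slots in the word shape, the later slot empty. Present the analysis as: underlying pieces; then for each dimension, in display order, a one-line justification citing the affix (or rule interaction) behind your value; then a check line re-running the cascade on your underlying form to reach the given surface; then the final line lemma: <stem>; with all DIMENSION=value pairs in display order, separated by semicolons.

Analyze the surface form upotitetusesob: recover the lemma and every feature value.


underlying: upot-it-tus-sob
ASPECT=ol - signalled by the affix -sob
CLASS=ib - signalled by the affix -it
TOR=so - signalled by the affix -tus
check: upotittussob -> upotitetusesob
lemma: upot; ASPECT=ol; CLASS=ib; TOR=so
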